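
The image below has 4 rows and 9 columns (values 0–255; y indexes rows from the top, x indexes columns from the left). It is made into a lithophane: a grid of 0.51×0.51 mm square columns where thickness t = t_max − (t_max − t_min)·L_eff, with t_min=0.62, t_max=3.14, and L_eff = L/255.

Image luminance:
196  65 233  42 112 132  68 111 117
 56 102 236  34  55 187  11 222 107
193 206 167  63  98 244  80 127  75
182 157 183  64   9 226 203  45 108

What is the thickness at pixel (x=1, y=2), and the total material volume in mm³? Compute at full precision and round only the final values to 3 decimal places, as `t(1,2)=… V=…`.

span = t_max - t_min = 3.14 - 0.62 = 2.520
L(1,2) = 206, L_eff = 206/255 = 0.807843
t(1,2) = 3.14 - 2.520·0.807843 = 1.104
Σt over all 4·9 pixels = 145374/2125 ≈ 68.4112941
V = pitch²·Σt = 0.51²·145374/2125 = 17.794

t(1,2)=1.104 V=17.794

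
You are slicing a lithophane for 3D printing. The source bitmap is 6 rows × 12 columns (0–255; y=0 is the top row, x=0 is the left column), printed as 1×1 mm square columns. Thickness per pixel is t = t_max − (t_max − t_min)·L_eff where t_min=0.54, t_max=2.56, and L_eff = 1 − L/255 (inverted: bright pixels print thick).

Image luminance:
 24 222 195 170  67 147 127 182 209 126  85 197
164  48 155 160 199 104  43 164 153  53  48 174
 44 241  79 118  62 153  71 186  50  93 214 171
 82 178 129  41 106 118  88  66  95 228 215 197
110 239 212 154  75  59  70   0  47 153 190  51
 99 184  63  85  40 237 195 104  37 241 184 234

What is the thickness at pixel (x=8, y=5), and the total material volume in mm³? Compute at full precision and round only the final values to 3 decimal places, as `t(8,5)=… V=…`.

t(8,5)=0.833 V=112.582

span = t_max - t_min = 2.56 - 0.54 = 2.020
L(8,5) = 37, L_eff = 1 - 37/255 = 0.854902 (inverted)
t(8,5) = 2.56 - 2.020·0.854902 = 0.833
Σt over all 6·12 pixels = 717712/6375 ≈ 112.5822745
V = pitch²·Σt = 1²·717712/6375 = 112.582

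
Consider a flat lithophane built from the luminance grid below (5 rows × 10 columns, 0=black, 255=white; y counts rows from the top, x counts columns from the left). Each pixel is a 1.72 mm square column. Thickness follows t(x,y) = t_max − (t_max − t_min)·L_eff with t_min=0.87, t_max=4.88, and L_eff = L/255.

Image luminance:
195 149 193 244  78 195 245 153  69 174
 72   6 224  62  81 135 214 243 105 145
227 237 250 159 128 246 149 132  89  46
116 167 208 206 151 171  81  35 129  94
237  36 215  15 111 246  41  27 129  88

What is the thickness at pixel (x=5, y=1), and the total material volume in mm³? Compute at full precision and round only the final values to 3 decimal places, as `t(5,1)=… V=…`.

t(5,1)=2.757 V=389.308

span = t_max - t_min = 4.88 - 0.87 = 4.010
L(5,1) = 135, L_eff = 135/255 = 0.529412
t(5,1) = 4.88 - 4.010·0.529412 = 2.757
Σt over all 5·10 pixels = 838913/6375 ≈ 131.5941961
V = pitch²·Σt = 1.72²·838913/6375 = 389.308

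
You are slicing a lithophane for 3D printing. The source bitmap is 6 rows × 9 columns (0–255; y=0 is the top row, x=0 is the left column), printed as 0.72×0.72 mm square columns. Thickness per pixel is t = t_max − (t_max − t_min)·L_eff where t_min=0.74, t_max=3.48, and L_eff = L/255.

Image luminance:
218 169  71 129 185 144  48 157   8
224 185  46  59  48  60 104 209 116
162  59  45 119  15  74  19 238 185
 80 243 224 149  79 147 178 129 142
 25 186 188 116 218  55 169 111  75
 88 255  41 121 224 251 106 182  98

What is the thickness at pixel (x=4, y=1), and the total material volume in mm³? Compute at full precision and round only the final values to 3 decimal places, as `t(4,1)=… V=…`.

span = t_max - t_min = 3.48 - 0.74 = 2.740
L(4,1) = 48, L_eff = 48/255 = 0.188235
t(4,1) = 3.48 - 2.740·0.188235 = 2.964
Σt over all 6·9 pixels = 720134/6375 ≈ 112.9621961
V = pitch²·Σt = 0.72²·720134/6375 = 58.560

t(4,1)=2.964 V=58.560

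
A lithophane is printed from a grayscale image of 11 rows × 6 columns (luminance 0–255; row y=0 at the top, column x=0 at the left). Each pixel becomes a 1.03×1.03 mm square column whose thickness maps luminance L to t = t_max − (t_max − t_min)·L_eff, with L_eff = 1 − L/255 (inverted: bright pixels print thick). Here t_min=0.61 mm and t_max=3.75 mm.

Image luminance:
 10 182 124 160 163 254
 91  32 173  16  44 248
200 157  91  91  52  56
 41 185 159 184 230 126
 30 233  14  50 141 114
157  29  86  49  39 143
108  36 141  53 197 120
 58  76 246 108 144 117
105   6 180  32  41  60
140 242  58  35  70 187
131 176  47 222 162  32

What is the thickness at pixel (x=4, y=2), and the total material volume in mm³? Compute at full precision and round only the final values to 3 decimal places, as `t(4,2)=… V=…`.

span = t_max - t_min = 3.75 - 0.61 = 3.140
L(4,2) = 52, L_eff = 1 - 52/255 = 0.796078 (inverted)
t(4,2) = 3.75 - 3.140·0.796078 = 1.250
Σt over all 11·6 pixels = 1688303/12750 ≈ 132.4159216
V = pitch²·Σt = 1.03²·1688303/12750 = 140.480

t(4,2)=1.250 V=140.480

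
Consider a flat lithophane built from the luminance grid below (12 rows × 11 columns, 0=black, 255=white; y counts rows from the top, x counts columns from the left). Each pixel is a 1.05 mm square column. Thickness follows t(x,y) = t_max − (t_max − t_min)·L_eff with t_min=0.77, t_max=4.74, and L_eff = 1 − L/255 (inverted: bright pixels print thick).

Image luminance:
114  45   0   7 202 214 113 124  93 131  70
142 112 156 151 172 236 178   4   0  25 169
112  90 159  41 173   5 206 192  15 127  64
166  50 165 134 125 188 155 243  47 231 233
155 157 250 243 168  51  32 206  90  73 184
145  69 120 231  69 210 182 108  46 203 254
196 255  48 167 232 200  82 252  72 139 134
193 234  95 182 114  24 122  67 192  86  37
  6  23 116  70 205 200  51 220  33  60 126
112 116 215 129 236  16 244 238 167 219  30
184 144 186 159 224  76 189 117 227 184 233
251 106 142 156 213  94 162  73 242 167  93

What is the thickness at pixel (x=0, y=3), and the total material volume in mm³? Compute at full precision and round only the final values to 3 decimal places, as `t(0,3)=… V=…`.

t(0,3)=3.354 V=424.485

span = t_max - t_min = 4.74 - 0.77 = 3.970
L(0,3) = 166, L_eff = 1 - 166/255 = 0.349020 (inverted)
t(0,3) = 4.74 - 3.970·0.349020 = 3.354
Σt over all 12·11 pixels = 4909007/12750 ≈ 385.0201569
V = pitch²·Σt = 1.05²·4909007/12750 = 424.485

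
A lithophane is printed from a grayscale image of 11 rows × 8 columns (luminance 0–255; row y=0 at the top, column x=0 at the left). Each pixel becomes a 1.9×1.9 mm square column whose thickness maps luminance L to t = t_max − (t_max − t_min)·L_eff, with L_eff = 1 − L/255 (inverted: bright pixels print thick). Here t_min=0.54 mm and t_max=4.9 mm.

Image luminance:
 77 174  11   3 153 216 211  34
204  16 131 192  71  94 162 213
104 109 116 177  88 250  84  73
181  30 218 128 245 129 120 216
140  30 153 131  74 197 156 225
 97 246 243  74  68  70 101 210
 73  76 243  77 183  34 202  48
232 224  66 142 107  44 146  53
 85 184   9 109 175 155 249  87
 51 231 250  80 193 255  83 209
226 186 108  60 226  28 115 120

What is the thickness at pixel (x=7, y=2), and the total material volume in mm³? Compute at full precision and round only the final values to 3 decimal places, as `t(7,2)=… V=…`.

span = t_max - t_min = 4.9 - 0.54 = 4.360
L(7,2) = 73, L_eff = 1 - 73/255 = 0.713725 (inverted)
t(7,2) = 4.9 - 4.360·0.713725 = 1.788
Σt over all 11·8 pixels = 1596661/6375 ≈ 250.4566275
V = pitch²·Σt = 1.9²·1596661/6375 = 904.148

t(7,2)=1.788 V=904.148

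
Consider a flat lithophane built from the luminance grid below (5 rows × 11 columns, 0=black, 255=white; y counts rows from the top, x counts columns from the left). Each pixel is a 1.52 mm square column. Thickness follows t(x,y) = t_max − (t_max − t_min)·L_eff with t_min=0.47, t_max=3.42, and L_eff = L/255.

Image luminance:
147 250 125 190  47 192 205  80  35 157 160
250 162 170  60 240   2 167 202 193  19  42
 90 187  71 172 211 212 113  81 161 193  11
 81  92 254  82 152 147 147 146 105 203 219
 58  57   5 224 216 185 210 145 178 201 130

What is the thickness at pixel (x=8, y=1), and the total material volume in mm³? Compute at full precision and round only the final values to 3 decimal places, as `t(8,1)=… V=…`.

span = t_max - t_min = 3.42 - 0.47 = 2.950
L(8,1) = 193, L_eff = 193/255 = 0.756863
t(8,1) = 3.42 - 2.950·0.756863 = 1.187
Σt over all 5·11 pixels = 124276/1275 ≈ 97.4713725
V = pitch²·Σt = 1.52²·124276/1275 = 225.198

t(8,1)=1.187 V=225.198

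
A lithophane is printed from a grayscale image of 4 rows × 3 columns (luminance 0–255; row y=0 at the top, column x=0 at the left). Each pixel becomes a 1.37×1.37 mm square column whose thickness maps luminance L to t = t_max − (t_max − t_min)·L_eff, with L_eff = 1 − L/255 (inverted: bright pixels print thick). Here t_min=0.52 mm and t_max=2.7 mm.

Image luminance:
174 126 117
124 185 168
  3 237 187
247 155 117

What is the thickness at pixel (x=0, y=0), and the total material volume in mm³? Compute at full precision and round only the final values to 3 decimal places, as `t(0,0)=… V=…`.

t(0,0)=2.008 V=41.236

span = t_max - t_min = 2.7 - 0.52 = 2.180
L(0,0) = 174, L_eff = 1 - 174/255 = 0.317647 (inverted)
t(0,0) = 2.7 - 2.180·0.317647 = 2.008
Σt over all 4·3 pixels = 28012/1275 ≈ 21.9701961
V = pitch²·Σt = 1.37²·28012/1275 = 41.236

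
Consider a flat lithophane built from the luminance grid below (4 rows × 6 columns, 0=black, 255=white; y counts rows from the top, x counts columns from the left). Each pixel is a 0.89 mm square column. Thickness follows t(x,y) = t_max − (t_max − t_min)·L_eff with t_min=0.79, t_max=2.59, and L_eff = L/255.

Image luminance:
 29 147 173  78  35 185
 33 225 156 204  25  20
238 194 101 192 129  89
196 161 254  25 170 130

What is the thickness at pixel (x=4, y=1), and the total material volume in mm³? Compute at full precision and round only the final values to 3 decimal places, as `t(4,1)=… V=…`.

span = t_max - t_min = 2.59 - 0.79 = 1.800
L(4,1) = 25, L_eff = 25/255 = 0.098039
t(4,1) = 2.59 - 1.800·0.098039 = 2.414
Σt over all 4·6 pixels = 16851/425 ≈ 39.6494118
V = pitch²·Σt = 0.89²·16851/425 = 31.406

t(4,1)=2.414 V=31.406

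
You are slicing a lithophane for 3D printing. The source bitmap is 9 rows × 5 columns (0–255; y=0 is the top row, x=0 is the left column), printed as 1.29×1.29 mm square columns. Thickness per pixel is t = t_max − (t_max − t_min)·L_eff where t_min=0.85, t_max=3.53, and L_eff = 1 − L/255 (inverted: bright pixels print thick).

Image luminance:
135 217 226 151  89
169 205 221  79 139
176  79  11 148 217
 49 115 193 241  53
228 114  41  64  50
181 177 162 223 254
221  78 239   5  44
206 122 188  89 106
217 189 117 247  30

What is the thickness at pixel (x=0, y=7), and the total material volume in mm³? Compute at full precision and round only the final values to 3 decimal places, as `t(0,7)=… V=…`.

span = t_max - t_min = 3.53 - 0.85 = 2.680
L(0,7) = 206, L_eff = 1 - 206/255 = 0.192157 (inverted)
t(0,7) = 3.53 - 2.680·0.192157 = 3.015
Σt over all 9·5 pixels = 543743/5100 ≈ 106.6162745
V = pitch²·Σt = 1.29²·543743/5100 = 177.420

t(0,7)=3.015 V=177.420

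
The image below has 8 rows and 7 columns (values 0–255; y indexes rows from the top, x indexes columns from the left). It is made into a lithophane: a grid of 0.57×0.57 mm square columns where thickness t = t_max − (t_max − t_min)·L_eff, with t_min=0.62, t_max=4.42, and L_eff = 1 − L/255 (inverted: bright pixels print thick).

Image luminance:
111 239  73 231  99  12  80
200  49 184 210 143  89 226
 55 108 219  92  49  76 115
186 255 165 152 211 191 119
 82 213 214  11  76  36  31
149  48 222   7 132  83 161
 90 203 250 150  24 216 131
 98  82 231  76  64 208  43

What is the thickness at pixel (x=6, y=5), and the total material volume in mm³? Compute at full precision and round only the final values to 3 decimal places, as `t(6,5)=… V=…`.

span = t_max - t_min = 4.42 - 0.62 = 3.800
L(6,5) = 161, L_eff = 1 - 161/255 = 0.368627 (inverted)
t(6,5) = 4.42 - 3.800·0.368627 = 3.019
Σt over all 8·7 pixels = 182398/1275 ≈ 143.0572549
V = pitch²·Σt = 0.57²·182398/1275 = 46.479

t(6,5)=3.019 V=46.479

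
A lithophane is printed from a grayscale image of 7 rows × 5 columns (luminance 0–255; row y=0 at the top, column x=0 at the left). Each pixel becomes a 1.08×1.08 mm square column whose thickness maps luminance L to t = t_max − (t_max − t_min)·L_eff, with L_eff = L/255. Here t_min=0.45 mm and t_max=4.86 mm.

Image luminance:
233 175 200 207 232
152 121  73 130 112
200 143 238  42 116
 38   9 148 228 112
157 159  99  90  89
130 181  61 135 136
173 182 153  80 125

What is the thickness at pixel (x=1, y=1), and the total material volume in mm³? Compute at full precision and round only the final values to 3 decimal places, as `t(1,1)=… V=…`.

span = t_max - t_min = 4.86 - 0.45 = 4.410
L(1,1) = 121, L_eff = 121/255 = 0.474510
t(1,1) = 4.86 - 4.410·0.474510 = 2.767
Σt over all 7·5 pixels = 731577/8500 ≈ 86.0678824
V = pitch²·Σt = 1.08²·731577/8500 = 100.390

t(1,1)=2.767 V=100.390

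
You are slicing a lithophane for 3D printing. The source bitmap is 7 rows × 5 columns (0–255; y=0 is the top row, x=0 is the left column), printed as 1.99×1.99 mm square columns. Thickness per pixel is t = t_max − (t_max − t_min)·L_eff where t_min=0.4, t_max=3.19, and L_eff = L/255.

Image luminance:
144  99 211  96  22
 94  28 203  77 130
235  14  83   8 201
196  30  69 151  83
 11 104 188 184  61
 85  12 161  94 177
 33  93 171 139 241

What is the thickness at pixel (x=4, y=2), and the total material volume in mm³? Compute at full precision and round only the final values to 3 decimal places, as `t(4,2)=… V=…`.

span = t_max - t_min = 3.19 - 0.4 = 2.790
L(4,2) = 201, L_eff = 201/255 = 0.788235
t(4,2) = 3.19 - 2.790·0.788235 = 0.991
Σt over all 7·5 pixels = 583721/8500 ≈ 68.6730588
V = pitch²·Σt = 1.99²·583721/8500 = 271.952

t(4,2)=0.991 V=271.952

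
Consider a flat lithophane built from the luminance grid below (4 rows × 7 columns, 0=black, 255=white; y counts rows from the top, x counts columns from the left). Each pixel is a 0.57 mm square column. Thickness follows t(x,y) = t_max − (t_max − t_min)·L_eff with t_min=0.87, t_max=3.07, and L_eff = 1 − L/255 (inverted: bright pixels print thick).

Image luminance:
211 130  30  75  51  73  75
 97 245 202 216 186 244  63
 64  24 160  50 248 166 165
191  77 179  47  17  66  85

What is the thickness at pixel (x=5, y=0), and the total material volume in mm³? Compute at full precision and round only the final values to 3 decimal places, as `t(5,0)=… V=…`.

span = t_max - t_min = 3.07 - 0.87 = 2.200
L(5,0) = 73, L_eff = 1 - 73/255 = 0.713725 (inverted)
t(5,0) = 3.07 - 2.200·0.713725 = 1.500
Σt over all 4·7 pixels = 68866/1275 ≈ 54.0125490
V = pitch²·Σt = 0.57²·68866/1275 = 17.549

t(5,0)=1.500 V=17.549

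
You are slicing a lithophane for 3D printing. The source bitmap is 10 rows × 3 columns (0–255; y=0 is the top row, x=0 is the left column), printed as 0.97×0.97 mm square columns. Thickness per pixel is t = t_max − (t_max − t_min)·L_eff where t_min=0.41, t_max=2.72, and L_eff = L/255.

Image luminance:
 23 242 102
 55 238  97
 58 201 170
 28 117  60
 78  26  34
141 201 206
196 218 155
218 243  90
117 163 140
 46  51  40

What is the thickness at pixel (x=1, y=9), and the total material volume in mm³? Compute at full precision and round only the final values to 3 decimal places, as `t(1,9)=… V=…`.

t(1,9)=2.258 V=44.780

span = t_max - t_min = 2.72 - 0.41 = 2.310
L(1,9) = 51, L_eff = 51/255 = 0.200000
t(1,9) = 2.72 - 2.310·0.200000 = 2.258
Σt over all 10·3 pixels = 202271/4250 ≈ 47.5931765
V = pitch²·Σt = 0.97²·202271/4250 = 44.780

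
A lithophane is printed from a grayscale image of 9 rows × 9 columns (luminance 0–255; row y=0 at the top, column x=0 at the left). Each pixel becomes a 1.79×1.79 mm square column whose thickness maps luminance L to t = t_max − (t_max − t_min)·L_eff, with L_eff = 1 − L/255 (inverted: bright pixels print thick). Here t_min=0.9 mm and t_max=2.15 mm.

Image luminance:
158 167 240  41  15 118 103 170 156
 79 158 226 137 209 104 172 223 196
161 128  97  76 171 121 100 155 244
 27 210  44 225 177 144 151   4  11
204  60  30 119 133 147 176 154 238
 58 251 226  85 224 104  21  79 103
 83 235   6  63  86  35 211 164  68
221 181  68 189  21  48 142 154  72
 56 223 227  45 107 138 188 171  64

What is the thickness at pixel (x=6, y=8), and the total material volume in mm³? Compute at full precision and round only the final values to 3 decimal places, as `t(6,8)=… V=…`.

t(6,8)=1.822 V=400.004

span = t_max - t_min = 2.15 - 0.9 = 1.250
L(6,8) = 188, L_eff = 1 - 188/255 = 0.262745 (inverted)
t(6,8) = 2.15 - 1.250·0.262745 = 1.822
Σt over all 9·9 pixels = 21223/170 ≈ 124.8411765
V = pitch²·Σt = 1.79²·21223/170 = 400.004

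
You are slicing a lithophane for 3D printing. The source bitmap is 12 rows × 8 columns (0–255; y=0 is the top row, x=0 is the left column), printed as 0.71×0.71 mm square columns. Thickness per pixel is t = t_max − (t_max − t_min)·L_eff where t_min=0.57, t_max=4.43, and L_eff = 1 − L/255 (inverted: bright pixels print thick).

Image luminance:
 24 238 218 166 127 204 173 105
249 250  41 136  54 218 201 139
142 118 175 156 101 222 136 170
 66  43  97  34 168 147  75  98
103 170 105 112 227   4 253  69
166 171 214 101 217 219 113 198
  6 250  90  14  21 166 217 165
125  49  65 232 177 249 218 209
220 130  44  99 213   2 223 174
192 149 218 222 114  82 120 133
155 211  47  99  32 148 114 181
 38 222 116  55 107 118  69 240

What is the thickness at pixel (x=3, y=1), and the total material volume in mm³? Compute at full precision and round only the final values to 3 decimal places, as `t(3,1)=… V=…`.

t(3,1)=2.629 V=130.393

span = t_max - t_min = 4.43 - 0.57 = 3.860
L(3,1) = 136, L_eff = 1 - 136/255 = 0.466667 (inverted)
t(3,1) = 4.43 - 3.860·0.466667 = 2.629
Σt over all 12·8 pixels = 1099323/4250 ≈ 258.6642353
V = pitch²·Σt = 0.71²·1099323/4250 = 130.393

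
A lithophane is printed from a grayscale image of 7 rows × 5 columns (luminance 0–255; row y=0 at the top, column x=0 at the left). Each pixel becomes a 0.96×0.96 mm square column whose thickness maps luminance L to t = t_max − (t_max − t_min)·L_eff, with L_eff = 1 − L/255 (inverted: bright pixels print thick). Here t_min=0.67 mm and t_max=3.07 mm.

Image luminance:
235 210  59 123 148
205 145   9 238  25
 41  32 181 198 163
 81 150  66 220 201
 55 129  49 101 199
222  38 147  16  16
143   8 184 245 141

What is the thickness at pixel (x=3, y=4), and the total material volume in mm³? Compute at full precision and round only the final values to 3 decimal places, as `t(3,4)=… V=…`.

span = t_max - t_min = 3.07 - 0.67 = 2.400
L(3,4) = 101, L_eff = 1 - 101/255 = 0.603922 (inverted)
t(3,4) = 3.07 - 2.400·0.603922 = 1.621
Σt over all 7·5 pixels = 110633/1700 ≈ 65.0782353
V = pitch²·Σt = 0.96²·110633/1700 = 59.976

t(3,4)=1.621 V=59.976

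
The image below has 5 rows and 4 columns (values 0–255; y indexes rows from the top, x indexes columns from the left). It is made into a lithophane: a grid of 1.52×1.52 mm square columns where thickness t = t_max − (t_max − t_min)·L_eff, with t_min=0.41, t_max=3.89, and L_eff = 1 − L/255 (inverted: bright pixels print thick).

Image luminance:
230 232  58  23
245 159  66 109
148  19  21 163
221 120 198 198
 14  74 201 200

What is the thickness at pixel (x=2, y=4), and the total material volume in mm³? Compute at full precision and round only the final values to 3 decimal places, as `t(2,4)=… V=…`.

span = t_max - t_min = 3.89 - 0.41 = 3.480
L(2,4) = 201, L_eff = 1 - 201/255 = 0.211765 (inverted)
t(2,4) = 3.89 - 3.480·0.211765 = 3.153
Σt over all 5·4 pixels = 95696/2125 ≈ 45.0334118
V = pitch²·Σt = 1.52²·95696/2125 = 104.045

t(2,4)=3.153 V=104.045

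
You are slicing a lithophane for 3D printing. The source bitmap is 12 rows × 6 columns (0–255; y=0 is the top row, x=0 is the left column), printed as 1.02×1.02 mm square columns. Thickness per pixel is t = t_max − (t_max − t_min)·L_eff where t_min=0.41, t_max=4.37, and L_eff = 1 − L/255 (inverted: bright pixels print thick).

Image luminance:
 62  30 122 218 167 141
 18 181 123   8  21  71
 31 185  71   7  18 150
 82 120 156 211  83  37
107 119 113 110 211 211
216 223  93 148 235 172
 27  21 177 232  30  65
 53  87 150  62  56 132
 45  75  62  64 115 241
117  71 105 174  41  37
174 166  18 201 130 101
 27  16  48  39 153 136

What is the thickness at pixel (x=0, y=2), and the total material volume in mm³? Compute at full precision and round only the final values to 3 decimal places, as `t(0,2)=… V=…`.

span = t_max - t_min = 4.37 - 0.41 = 3.960
L(0,2) = 31, L_eff = 1 - 31/255 = 0.878431 (inverted)
t(0,2) = 4.37 - 3.960·0.878431 = 0.891
Σt over all 12·6 pixels = 317457/2125 ≈ 149.3915294
V = pitch²·Σt = 1.02²·317457/2125 = 155.427

t(0,2)=0.891 V=155.427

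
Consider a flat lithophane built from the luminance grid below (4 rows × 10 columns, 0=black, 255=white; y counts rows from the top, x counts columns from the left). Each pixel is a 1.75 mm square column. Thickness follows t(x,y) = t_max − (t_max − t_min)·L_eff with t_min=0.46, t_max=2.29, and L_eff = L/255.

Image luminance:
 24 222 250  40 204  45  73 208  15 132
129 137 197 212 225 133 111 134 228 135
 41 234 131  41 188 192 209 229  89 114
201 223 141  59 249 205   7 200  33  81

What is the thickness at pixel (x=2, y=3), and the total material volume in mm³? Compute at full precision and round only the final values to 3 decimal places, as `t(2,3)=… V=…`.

span = t_max - t_min = 2.29 - 0.46 = 1.830
L(2,3) = 141, L_eff = 141/255 = 0.552941
t(2,3) = 2.29 - 1.830·0.552941 = 1.278
Σt over all 4·10 pixels = 429619/8500 ≈ 50.5434118
V = pitch²·Σt = 1.75²·429619/8500 = 154.789

t(2,3)=1.278 V=154.789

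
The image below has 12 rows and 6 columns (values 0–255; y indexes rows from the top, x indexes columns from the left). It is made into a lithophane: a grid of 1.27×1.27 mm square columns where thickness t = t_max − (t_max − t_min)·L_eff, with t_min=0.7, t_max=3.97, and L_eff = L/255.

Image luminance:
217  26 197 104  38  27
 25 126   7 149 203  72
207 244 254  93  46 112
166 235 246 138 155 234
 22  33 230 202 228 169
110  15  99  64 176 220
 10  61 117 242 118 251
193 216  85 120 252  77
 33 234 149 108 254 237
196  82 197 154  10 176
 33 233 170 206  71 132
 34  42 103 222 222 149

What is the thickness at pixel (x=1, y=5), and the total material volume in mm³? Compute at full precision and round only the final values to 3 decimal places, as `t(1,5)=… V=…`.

t(1,5)=3.778 V=252.587

span = t_max - t_min = 3.97 - 0.7 = 3.270
L(1,5) = 15, L_eff = 15/255 = 0.058824
t(1,5) = 3.97 - 3.270·0.058824 = 3.778
Σt over all 12·6 pixels = 665569/4250 ≈ 156.6044706
V = pitch²·Σt = 1.27²·665569/4250 = 252.587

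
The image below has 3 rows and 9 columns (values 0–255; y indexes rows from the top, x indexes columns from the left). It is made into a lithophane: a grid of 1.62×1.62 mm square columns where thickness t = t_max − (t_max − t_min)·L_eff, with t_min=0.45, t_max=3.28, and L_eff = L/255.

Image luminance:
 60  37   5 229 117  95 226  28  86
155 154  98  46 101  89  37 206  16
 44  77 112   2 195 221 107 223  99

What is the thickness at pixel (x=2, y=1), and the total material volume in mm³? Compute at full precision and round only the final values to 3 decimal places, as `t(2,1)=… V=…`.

span = t_max - t_min = 3.28 - 0.45 = 2.830
L(2,1) = 98, L_eff = 98/255 = 0.384314
t(2,1) = 3.28 - 2.830·0.384314 = 2.192
Σt over all 3·9 pixels = 96499/1700 ≈ 56.7641176
V = pitch²·Σt = 1.62²·96499/1700 = 148.972

t(2,1)=2.192 V=148.972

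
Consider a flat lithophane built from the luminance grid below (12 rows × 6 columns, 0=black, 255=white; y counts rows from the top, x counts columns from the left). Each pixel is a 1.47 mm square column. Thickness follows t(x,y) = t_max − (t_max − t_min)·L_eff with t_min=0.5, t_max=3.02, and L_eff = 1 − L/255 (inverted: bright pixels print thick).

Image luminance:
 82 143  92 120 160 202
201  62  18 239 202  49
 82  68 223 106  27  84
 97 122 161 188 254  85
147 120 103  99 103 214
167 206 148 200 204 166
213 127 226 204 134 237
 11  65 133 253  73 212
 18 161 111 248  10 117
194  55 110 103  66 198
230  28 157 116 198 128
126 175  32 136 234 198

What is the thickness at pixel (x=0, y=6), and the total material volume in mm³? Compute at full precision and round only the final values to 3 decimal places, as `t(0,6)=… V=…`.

t(0,6)=2.605 V=290.934

span = t_max - t_min = 3.02 - 0.5 = 2.520
L(0,6) = 213, L_eff = 1 - 213/255 = 0.164706 (inverted)
t(0,6) = 3.02 - 2.520·0.164706 = 2.605
Σt over all 12·6 pixels = 286101/2125 ≈ 134.6357647
V = pitch²·Σt = 1.47²·286101/2125 = 290.934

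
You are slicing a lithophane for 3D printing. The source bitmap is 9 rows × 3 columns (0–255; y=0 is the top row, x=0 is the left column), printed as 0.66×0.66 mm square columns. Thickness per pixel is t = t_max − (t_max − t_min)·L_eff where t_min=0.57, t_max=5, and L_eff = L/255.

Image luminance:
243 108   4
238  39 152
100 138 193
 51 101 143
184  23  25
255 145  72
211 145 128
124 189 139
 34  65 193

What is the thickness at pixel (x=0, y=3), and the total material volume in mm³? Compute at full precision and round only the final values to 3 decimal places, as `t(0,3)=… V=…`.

span = t_max - t_min = 5 - 0.57 = 4.430
L(0,3) = 51, L_eff = 51/255 = 0.200000
t(0,3) = 5 - 4.430·0.200000 = 4.114
Σt over all 9·3 pixels = 958847/12750 ≈ 75.2036863
V = pitch²·Σt = 0.66²·958847/12750 = 32.759

t(0,3)=4.114 V=32.759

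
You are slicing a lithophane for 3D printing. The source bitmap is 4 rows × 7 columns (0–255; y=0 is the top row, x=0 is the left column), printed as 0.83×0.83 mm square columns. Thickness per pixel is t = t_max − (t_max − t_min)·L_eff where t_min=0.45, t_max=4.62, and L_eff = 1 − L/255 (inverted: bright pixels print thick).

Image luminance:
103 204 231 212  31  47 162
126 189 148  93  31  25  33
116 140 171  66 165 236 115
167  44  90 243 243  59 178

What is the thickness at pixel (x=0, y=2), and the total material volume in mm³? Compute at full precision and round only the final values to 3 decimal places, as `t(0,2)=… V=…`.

t(0,2)=2.347 V=50.002

span = t_max - t_min = 4.62 - 0.45 = 4.170
L(0,2) = 116, L_eff = 1 - 116/255 = 0.545098 (inverted)
t(0,2) = 4.62 - 4.170·0.545098 = 2.347
Σt over all 4·7 pixels = 154238/2125 ≈ 72.5825882
V = pitch²·Σt = 0.83²·154238/2125 = 50.002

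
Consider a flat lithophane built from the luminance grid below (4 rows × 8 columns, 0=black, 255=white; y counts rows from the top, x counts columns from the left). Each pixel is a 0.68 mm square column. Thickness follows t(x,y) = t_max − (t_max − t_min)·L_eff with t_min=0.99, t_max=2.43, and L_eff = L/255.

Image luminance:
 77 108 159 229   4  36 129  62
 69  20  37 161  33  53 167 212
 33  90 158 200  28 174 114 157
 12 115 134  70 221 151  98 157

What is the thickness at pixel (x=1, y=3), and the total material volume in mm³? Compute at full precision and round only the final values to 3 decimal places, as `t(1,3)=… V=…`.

t(1,3)=1.781 V=26.901

span = t_max - t_min = 2.43 - 0.99 = 1.440
L(1,3) = 115, L_eff = 115/255 = 0.450980
t(1,3) = 2.43 - 1.440·0.450980 = 1.781
Σt over all 4·8 pixels = 58.176
V = pitch²·Σt = 0.68²·58.176 = 26.901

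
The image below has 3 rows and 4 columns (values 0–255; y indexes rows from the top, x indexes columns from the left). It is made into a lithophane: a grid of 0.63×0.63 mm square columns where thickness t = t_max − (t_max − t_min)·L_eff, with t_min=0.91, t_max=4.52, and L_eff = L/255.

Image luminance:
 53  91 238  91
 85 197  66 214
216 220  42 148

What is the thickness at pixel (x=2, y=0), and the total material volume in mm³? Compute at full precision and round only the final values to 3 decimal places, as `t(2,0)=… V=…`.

span = t_max - t_min = 4.52 - 0.91 = 3.610
L(2,0) = 238, L_eff = 238/255 = 0.933333
t(2,0) = 4.52 - 3.610·0.933333 = 1.151
Σt over all 3·4 pixels = 783499/25500 ≈ 30.7254510
V = pitch²·Σt = 0.63²·783499/25500 = 12.195

t(2,0)=1.151 V=12.195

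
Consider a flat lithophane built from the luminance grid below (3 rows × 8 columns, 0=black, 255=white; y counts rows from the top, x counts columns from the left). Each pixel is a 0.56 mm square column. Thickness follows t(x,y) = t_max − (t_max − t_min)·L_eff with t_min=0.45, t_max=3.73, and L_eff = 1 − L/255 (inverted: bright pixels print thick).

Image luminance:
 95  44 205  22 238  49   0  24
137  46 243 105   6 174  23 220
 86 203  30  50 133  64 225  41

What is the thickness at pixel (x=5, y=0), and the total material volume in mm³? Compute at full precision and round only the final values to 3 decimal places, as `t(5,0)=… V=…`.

t(5,0)=1.080 V=13.322

span = t_max - t_min = 3.73 - 0.45 = 3.280
L(5,0) = 49, L_eff = 1 - 49/255 = 0.807843 (inverted)
t(5,0) = 3.73 - 3.280·0.807843 = 1.080
Σt over all 3·8 pixels = 90272/2125 ≈ 42.4809412
V = pitch²·Σt = 0.56²·90272/2125 = 13.322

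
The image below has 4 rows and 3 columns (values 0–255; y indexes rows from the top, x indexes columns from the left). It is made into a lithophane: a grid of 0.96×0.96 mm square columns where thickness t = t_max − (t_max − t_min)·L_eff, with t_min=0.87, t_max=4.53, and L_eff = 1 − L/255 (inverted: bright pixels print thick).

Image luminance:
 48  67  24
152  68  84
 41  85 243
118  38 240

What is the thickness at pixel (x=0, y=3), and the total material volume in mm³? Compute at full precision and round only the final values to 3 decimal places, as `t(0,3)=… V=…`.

span = t_max - t_min = 4.53 - 0.87 = 3.660
L(0,3) = 118, L_eff = 1 - 118/255 = 0.537255 (inverted)
t(0,3) = 4.53 - 3.660·0.537255 = 2.564
Σt over all 4·3 pixels = 59029/2125 ≈ 27.7783529
V = pitch²·Σt = 0.96²·59029/2125 = 25.601

t(0,3)=2.564 V=25.601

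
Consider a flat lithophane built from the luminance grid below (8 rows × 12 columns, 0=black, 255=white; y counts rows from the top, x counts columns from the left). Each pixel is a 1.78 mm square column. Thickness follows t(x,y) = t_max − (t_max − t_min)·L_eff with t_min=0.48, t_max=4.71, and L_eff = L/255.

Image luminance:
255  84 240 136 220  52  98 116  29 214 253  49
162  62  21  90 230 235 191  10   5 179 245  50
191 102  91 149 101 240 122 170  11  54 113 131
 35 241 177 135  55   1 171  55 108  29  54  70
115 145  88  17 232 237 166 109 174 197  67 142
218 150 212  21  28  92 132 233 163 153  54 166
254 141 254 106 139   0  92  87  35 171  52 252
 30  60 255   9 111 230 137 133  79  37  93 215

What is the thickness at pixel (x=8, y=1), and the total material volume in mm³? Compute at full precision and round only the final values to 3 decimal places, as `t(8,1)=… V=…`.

span = t_max - t_min = 4.71 - 0.48 = 4.230
L(8,1) = 5, L_eff = 5/255 = 0.019608
t(8,1) = 4.71 - 4.230·0.019608 = 4.627
Σt over all 8·12 pixels = 427029/1700 ≈ 251.1935294
V = pitch²·Σt = 1.78²·427029/1700 = 795.882

t(8,1)=4.627 V=795.882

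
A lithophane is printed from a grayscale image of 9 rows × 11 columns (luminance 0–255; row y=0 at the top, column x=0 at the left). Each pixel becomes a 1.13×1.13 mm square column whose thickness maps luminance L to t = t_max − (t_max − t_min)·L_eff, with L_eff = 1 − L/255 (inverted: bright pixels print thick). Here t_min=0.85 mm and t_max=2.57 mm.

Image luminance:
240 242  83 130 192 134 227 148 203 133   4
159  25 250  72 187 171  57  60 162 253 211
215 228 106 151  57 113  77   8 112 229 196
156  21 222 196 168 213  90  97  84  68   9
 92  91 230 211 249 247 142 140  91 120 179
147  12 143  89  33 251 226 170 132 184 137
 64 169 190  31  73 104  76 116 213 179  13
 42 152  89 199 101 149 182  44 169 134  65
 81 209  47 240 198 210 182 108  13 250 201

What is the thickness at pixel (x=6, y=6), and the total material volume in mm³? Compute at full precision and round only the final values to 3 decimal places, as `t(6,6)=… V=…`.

t(6,6)=1.363 V=226.032

span = t_max - t_min = 2.57 - 0.85 = 1.720
L(6,6) = 76, L_eff = 1 - 76/255 = 0.701961 (inverted)
t(6,6) = 2.57 - 1.720·0.701961 = 1.363
Σt over all 9·11 pixels = 4513921/25500 ≈ 177.0165098
V = pitch²·Σt = 1.13²·4513921/25500 = 226.032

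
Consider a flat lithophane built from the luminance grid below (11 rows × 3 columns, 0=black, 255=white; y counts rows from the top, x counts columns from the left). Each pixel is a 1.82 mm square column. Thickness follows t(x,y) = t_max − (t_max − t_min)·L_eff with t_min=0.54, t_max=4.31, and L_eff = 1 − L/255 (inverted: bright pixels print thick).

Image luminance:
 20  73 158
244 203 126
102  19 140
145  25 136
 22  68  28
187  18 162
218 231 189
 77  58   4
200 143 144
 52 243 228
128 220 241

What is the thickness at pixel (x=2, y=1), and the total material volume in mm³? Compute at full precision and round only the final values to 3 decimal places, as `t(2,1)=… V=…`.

span = t_max - t_min = 4.31 - 0.54 = 3.770
L(2,1) = 126, L_eff = 1 - 126/255 = 0.505882 (inverted)
t(2,1) = 4.31 - 3.770·0.505882 = 2.403
Σt over all 11·3 pixels = 1028707/12750 ≈ 80.6829020
V = pitch²·Σt = 1.82²·1028707/12750 = 267.254

t(2,1)=2.403 V=267.254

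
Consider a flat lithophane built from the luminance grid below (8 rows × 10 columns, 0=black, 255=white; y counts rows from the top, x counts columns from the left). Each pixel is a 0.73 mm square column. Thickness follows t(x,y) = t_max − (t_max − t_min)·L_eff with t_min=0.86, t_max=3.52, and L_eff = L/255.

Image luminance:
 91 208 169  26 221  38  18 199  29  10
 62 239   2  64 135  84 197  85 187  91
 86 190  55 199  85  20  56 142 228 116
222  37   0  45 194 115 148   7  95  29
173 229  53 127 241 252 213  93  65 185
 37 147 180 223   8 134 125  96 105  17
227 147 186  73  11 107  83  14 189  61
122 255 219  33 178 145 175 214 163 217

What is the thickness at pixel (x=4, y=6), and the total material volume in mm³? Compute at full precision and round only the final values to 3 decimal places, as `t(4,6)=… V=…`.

t(4,6)=3.405 V=95.888

span = t_max - t_min = 3.52 - 0.86 = 2.660
L(4,6) = 11, L_eff = 11/255 = 0.043137
t(4,6) = 3.52 - 2.660·0.043137 = 3.405
Σt over all 8·10 pixels = 1147091/6375 ≈ 179.9358431
V = pitch²·Σt = 0.73²·1147091/6375 = 95.888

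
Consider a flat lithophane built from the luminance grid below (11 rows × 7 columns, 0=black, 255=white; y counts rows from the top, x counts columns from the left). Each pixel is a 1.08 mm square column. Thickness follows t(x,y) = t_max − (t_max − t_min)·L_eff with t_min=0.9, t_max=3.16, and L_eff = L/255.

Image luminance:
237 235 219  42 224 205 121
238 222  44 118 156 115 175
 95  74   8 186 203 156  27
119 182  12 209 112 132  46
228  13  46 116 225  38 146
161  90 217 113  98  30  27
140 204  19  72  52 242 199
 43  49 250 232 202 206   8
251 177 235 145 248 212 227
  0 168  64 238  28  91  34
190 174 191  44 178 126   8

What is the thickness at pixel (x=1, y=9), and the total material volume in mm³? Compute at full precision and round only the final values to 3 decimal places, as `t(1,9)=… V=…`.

t(1,9)=1.671 V=176.226

span = t_max - t_min = 3.16 - 0.9 = 2.260
L(1,9) = 168, L_eff = 168/255 = 0.658824
t(1,9) = 3.16 - 2.260·0.658824 = 1.671
Σt over all 11·7 pixels = 642113/4250 ≈ 151.0854118
V = pitch²·Σt = 1.08²·642113/4250 = 176.226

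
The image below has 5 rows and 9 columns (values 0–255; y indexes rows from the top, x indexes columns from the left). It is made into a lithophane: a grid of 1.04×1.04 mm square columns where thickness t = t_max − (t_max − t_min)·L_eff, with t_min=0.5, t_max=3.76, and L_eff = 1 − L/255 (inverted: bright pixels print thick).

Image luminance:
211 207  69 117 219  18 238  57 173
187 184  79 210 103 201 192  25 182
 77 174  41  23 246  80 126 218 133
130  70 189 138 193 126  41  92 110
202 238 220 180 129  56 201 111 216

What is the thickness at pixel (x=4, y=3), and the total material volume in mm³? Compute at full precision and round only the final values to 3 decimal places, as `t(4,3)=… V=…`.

span = t_max - t_min = 3.76 - 0.5 = 3.260
L(4,3) = 193, L_eff = 1 - 193/255 = 0.243137 (inverted)
t(4,3) = 3.76 - 3.260·0.243137 = 2.967
Σt over all 5·9 pixels = 445097/4250 ≈ 104.7287059
V = pitch²·Σt = 1.04²·445097/4250 = 113.275

t(4,3)=2.967 V=113.275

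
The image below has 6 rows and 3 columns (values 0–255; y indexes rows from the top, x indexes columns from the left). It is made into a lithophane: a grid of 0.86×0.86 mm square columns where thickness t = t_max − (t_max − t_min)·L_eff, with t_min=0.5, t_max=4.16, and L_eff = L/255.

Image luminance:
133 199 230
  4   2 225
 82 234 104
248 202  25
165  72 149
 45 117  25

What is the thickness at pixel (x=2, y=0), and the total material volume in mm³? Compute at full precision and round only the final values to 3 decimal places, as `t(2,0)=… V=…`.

t(2,0)=0.859 V=31.380

span = t_max - t_min = 4.16 - 0.5 = 3.660
L(2,0) = 230, L_eff = 230/255 = 0.901961
t(2,0) = 4.16 - 3.660·0.901961 = 0.859
Σt over all 6·3 pixels = 42.428
V = pitch²·Σt = 0.86²·42.428 = 31.380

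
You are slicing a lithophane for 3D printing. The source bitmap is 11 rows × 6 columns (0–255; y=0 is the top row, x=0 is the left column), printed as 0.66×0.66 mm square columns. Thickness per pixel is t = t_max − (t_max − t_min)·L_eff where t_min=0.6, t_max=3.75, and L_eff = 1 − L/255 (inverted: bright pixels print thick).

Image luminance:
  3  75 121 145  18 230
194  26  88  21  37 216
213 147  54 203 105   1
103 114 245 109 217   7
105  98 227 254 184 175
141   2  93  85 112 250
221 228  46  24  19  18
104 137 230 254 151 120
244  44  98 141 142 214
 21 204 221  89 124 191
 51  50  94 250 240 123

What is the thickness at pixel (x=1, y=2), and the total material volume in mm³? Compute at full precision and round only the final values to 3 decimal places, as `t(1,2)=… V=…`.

t(1,2)=2.416 V=63.047

span = t_max - t_min = 3.75 - 0.6 = 3.150
L(1,2) = 147, L_eff = 1 - 147/255 = 0.423529 (inverted)
t(1,2) = 3.75 - 3.150·0.423529 = 2.416
Σt over all 11·6 pixels = 246051/1700 ≈ 144.7358824
V = pitch²·Σt = 0.66²·246051/1700 = 63.047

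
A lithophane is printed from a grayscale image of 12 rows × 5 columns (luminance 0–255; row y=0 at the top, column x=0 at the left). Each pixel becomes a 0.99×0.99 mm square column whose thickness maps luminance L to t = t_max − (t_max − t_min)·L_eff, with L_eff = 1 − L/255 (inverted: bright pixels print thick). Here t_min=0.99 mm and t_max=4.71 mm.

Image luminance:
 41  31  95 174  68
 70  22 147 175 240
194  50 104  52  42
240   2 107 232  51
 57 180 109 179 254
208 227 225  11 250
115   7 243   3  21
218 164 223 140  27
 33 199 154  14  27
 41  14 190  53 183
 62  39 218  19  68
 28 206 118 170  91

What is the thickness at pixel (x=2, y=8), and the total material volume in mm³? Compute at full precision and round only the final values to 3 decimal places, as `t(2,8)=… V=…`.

t(2,8)=3.237 V=157.231

span = t_max - t_min = 4.71 - 0.99 = 3.720
L(2,8) = 154, L_eff = 1 - 154/255 = 0.396078 (inverted)
t(2,8) = 4.71 - 3.720·0.396078 = 3.237
Σt over all 12·5 pixels = 13636/85 ≈ 160.4235294
V = pitch²·Σt = 0.99²·13636/85 = 157.231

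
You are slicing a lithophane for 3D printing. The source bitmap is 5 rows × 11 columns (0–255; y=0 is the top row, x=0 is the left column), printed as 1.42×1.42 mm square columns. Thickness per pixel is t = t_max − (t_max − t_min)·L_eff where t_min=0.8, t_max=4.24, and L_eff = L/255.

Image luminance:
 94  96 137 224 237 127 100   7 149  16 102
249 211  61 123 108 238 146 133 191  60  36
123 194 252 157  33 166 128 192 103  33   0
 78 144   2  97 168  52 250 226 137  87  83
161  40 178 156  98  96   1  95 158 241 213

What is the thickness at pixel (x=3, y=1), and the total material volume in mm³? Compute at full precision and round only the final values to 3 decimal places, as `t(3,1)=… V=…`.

span = t_max - t_min = 4.24 - 0.8 = 3.440
L(3,1) = 123, L_eff = 123/255 = 0.482353
t(3,1) = 4.24 - 3.440·0.482353 = 2.581
Σt over all 5·11 pixels = 138.944
V = pitch²·Σt = 1.42²·138.944 = 280.167

t(3,1)=2.581 V=280.167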